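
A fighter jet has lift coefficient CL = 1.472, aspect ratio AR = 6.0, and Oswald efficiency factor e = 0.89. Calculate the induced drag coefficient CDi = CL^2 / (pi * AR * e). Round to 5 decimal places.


Step 1: CL^2 = 1.472^2 = 2.166784
Step 2: pi * AR * e = 3.14159 * 6.0 * 0.89 = 16.776105
Step 3: CDi = 2.166784 / 16.776105 = 0.12916

0.12916


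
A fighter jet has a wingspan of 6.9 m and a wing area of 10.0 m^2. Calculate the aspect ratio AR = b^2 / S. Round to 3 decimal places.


Step 1: b^2 = 6.9^2 = 47.61
Step 2: AR = 47.61 / 10.0 = 4.761

4.761


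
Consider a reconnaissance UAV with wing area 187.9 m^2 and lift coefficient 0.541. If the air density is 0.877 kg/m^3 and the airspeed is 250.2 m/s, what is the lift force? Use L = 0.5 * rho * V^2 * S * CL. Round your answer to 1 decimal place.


Step 1: Calculate dynamic pressure q = 0.5 * 0.877 * 250.2^2 = 0.5 * 0.877 * 62600.04 = 27450.1175 Pa
Step 2: Multiply by wing area and lift coefficient: L = 27450.1175 * 187.9 * 0.541
Step 3: L = 5157877.0858 * 0.541 = 2790411.5 N

2790411.5


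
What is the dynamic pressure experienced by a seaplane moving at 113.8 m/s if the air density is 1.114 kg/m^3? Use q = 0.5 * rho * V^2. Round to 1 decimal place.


Step 1: V^2 = 113.8^2 = 12950.44
Step 2: q = 0.5 * 1.114 * 12950.44
Step 3: q = 7213.4 Pa

7213.4


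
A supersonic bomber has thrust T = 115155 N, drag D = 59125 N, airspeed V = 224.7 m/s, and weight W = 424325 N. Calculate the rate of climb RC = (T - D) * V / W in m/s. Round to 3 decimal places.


Step 1: Excess thrust = T - D = 115155 - 59125 = 56030 N
Step 2: Excess power = 56030 * 224.7 = 12589941.0 W
Step 3: RC = 12589941.0 / 424325 = 29.671 m/s

29.671


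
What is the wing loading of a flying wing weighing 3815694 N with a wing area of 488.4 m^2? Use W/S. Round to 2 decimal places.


Step 1: Wing loading = W / S = 3815694 / 488.4
Step 2: Wing loading = 7812.64 N/m^2

7812.64


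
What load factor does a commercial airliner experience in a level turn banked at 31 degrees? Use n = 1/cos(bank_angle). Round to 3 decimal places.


Step 1: Convert 31 degrees to radians = 0.541052
Step 2: cos(31 deg) = 0.857167
Step 3: n = 1 / 0.857167 = 1.167

1.167


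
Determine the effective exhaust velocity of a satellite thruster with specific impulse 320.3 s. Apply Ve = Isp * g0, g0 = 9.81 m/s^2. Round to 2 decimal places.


Step 1: Ve = Isp * g0 = 320.3 * 9.81
Step 2: Ve = 3142.14 m/s

3142.14


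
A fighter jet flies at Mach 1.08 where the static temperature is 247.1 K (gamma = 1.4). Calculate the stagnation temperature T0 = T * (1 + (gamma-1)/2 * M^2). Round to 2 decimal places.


Step 1: (gamma-1)/2 = 0.2
Step 2: M^2 = 1.1664
Step 3: 1 + 0.2 * 1.1664 = 1.23328
Step 4: T0 = 247.1 * 1.23328 = 304.74 K

304.74


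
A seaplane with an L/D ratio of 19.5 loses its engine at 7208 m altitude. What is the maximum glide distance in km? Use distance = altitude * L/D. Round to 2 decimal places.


Step 1: Glide distance = altitude * L/D = 7208 * 19.5 = 140556.0 m
Step 2: Convert to km: 140556.0 / 1000 = 140.56 km

140.56


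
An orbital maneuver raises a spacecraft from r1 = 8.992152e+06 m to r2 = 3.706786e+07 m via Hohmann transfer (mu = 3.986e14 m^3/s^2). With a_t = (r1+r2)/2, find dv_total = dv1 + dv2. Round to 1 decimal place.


Step 1: Transfer semi-major axis a_t = (8.992152e+06 + 3.706786e+07) / 2 = 2.303001e+07 m
Step 2: v1 (circular at r1) = sqrt(mu/r1) = 6657.89 m/s
Step 3: v_t1 = sqrt(mu*(2/r1 - 1/a_t)) = 8446.73 m/s
Step 4: dv1 = |8446.73 - 6657.89| = 1788.84 m/s
Step 5: v2 (circular at r2) = 3279.21 m/s, v_t2 = 2049.06 m/s
Step 6: dv2 = |3279.21 - 2049.06| = 1230.15 m/s
Step 7: Total delta-v = 1788.84 + 1230.15 = 3019.0 m/s

3019.0


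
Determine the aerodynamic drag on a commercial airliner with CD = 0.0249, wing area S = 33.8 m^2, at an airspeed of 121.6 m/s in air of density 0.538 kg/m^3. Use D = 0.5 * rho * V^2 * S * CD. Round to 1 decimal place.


Step 1: Dynamic pressure q = 0.5 * 0.538 * 121.6^2 = 3977.5846 Pa
Step 2: Drag D = q * S * CD = 3977.5846 * 33.8 * 0.0249
Step 3: D = 3347.6 N

3347.6


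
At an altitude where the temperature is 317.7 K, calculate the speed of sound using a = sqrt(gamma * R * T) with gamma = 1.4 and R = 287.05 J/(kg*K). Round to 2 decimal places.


Step 1: gamma * R * T = 1.4 * 287.05 * 317.7 = 127674.099
Step 2: a = sqrt(127674.099) = 357.32 m/s

357.32


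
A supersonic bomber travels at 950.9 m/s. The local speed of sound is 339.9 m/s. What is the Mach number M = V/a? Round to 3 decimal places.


Step 1: M = V / a = 950.9 / 339.9
Step 2: M = 2.798

2.798


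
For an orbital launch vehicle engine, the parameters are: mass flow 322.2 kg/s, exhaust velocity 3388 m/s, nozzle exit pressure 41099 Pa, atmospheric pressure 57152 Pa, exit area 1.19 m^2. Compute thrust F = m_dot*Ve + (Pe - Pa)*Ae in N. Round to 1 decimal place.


Step 1: Momentum thrust = m_dot * Ve = 322.2 * 3388 = 1091613.6 N
Step 2: Pressure thrust = (Pe - Pa) * Ae = (41099 - 57152) * 1.19 = -19103.07 N
Step 3: Total thrust F = 1091613.6 + -19103.07 = 1072510.5 N

1072510.5


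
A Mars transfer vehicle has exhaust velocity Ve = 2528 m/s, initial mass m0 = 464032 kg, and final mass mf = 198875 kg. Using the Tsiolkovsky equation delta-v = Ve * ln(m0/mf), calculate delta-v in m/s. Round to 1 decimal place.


Step 1: Mass ratio m0/mf = 464032 / 198875 = 2.333285
Step 2: ln(2.333285) = 0.847277
Step 3: delta-v = 2528 * 0.847277 = 2141.9 m/s

2141.9


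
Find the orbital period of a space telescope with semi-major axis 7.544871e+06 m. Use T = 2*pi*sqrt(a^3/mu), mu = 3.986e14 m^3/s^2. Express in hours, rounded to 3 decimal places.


Step 1: a^3 / mu = 4.294924e+20 / 3.986e14 = 1.077502e+06
Step 2: sqrt(1.077502e+06) = 1038.028 s
Step 3: T = 2*pi * 1038.028 = 6522.12 s
Step 4: T in hours = 6522.12 / 3600 = 1.812 hours

1.812


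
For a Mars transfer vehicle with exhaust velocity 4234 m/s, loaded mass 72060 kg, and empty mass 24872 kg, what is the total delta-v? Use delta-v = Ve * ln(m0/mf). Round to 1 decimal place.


Step 1: Mass ratio m0/mf = 72060 / 24872 = 2.897234
Step 2: ln(2.897234) = 1.063756
Step 3: delta-v = 4234 * 1.063756 = 4503.9 m/s

4503.9


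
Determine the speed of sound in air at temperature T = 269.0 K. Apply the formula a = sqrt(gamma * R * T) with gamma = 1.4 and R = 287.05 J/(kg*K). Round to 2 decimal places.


Step 1: gamma * R * T = 1.4 * 287.05 * 269.0 = 108103.03
Step 2: a = sqrt(108103.03) = 328.79 m/s

328.79


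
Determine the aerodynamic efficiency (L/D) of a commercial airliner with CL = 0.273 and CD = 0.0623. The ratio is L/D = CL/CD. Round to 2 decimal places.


Step 1: L/D = CL / CD = 0.273 / 0.0623
Step 2: L/D = 4.38

4.38


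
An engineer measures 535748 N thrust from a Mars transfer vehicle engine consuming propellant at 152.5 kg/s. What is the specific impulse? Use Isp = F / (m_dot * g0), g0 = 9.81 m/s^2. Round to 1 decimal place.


Step 1: m_dot * g0 = 152.5 * 9.81 = 1496.03
Step 2: Isp = 535748 / 1496.03 = 358.1 s

358.1


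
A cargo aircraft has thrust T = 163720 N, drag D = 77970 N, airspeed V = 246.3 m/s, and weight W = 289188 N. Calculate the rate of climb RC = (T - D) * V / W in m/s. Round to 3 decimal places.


Step 1: Excess thrust = T - D = 163720 - 77970 = 85750 N
Step 2: Excess power = 85750 * 246.3 = 21120225.0 W
Step 3: RC = 21120225.0 / 289188 = 73.033 m/s

73.033


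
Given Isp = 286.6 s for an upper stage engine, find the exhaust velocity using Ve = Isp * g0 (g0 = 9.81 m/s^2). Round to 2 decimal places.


Step 1: Ve = Isp * g0 = 286.6 * 9.81
Step 2: Ve = 2811.55 m/s

2811.55


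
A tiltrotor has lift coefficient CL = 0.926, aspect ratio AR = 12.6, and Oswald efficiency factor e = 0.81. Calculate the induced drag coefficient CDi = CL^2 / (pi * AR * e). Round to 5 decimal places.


Step 1: CL^2 = 0.926^2 = 0.857476
Step 2: pi * AR * e = 3.14159 * 12.6 * 0.81 = 32.063095
Step 3: CDi = 0.857476 / 32.063095 = 0.02674

0.02674


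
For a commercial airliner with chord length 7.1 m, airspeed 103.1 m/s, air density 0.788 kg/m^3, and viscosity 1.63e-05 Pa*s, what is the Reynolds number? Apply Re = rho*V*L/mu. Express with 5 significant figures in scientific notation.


Step 1: Numerator = rho * V * L = 0.788 * 103.1 * 7.1 = 576.82388
Step 2: Re = 576.82388 / 1.63e-05
Step 3: Re = 3.5388e+07

3.5388e+07


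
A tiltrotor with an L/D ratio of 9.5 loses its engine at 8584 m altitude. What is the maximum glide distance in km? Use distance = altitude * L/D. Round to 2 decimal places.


Step 1: Glide distance = altitude * L/D = 8584 * 9.5 = 81548.0 m
Step 2: Convert to km: 81548.0 / 1000 = 81.55 km

81.55


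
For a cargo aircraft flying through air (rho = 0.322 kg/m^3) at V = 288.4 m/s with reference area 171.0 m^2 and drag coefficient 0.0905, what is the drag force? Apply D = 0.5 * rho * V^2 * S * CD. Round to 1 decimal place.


Step 1: Dynamic pressure q = 0.5 * 0.322 * 288.4^2 = 13391.1042 Pa
Step 2: Drag D = q * S * CD = 13391.1042 * 171.0 * 0.0905
Step 3: D = 207234.0 N

207234.0


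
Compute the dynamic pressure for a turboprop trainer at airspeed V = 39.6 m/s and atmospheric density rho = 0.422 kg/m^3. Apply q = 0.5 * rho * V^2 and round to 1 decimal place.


Step 1: V^2 = 39.6^2 = 1568.16
Step 2: q = 0.5 * 0.422 * 1568.16
Step 3: q = 330.9 Pa

330.9


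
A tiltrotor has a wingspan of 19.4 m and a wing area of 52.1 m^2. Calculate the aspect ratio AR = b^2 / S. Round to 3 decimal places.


Step 1: b^2 = 19.4^2 = 376.36
Step 2: AR = 376.36 / 52.1 = 7.224

7.224


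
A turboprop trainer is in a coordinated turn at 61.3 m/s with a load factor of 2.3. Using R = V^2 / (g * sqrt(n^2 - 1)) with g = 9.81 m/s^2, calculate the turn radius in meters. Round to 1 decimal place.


Step 1: V^2 = 61.3^2 = 3757.69
Step 2: n^2 - 1 = 2.3^2 - 1 = 4.29
Step 3: sqrt(4.29) = 2.071232
Step 4: R = 3757.69 / (9.81 * 2.071232) = 184.9 m

184.9


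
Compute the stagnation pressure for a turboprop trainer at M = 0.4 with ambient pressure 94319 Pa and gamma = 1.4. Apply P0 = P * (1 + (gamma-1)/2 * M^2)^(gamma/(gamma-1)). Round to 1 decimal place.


Step 1: (gamma-1)/2 * M^2 = 0.2 * 0.16 = 0.032
Step 2: 1 + 0.032 = 1.032
Step 3: Exponent gamma/(gamma-1) = 3.5
Step 4: P0 = 94319 * 1.032^3.5 = 105312.1 Pa

105312.1


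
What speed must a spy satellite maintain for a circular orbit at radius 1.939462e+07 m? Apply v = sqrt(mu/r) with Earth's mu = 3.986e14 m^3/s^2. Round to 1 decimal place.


Step 1: mu / r = 3.986e14 / 1.939462e+07 = 20552091.25
Step 2: v = sqrt(20552091.25) = 4533.4 m/s

4533.4


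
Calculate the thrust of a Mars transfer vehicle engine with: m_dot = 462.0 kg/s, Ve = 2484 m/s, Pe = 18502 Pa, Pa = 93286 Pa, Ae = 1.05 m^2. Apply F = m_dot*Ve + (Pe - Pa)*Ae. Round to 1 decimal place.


Step 1: Momentum thrust = m_dot * Ve = 462.0 * 2484 = 1147608.0 N
Step 2: Pressure thrust = (Pe - Pa) * Ae = (18502 - 93286) * 1.05 = -78523.20 N
Step 3: Total thrust F = 1147608.0 + -78523.20 = 1069084.8 N

1069084.8


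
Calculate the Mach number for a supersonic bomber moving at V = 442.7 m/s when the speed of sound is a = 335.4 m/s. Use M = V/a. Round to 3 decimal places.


Step 1: M = V / a = 442.7 / 335.4
Step 2: M = 1.320

1.320


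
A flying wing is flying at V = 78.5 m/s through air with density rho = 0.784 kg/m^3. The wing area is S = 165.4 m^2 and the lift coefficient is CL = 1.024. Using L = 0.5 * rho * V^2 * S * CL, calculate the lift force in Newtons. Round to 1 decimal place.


Step 1: Calculate dynamic pressure q = 0.5 * 0.784 * 78.5^2 = 0.5 * 0.784 * 6162.25 = 2415.602 Pa
Step 2: Multiply by wing area and lift coefficient: L = 2415.602 * 165.4 * 1.024
Step 3: L = 399540.5708 * 1.024 = 409129.5 N

409129.5


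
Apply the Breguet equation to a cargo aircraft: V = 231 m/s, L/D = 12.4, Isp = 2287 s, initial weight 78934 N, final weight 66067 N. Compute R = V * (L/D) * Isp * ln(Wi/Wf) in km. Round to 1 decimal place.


Step 1: Coefficient = V * (L/D) * Isp = 231 * 12.4 * 2287 = 6550882.8 m
Step 2: Wi/Wf = 78934 / 66067 = 1.194757
Step 3: ln(1.194757) = 0.177943
Step 4: R = 6550882.8 * 0.177943 = 1165681.7 m = 1165.7 km

1165.7


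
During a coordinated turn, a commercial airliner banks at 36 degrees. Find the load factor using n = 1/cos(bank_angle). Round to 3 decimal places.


Step 1: Convert 36 degrees to radians = 0.628319
Step 2: cos(36 deg) = 0.809017
Step 3: n = 1 / 0.809017 = 1.236

1.236


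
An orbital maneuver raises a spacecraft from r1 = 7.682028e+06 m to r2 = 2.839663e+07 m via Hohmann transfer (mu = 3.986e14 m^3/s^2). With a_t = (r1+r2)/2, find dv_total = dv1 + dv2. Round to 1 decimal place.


Step 1: Transfer semi-major axis a_t = (7.682028e+06 + 2.839663e+07) / 2 = 1.803933e+07 m
Step 2: v1 (circular at r1) = sqrt(mu/r1) = 7203.29 m/s
Step 3: v_t1 = sqrt(mu*(2/r1 - 1/a_t)) = 9037.62 m/s
Step 4: dv1 = |9037.62 - 7203.29| = 1834.33 m/s
Step 5: v2 (circular at r2) = 3746.58 m/s, v_t2 = 2444.91 m/s
Step 6: dv2 = |3746.58 - 2444.91| = 1301.67 m/s
Step 7: Total delta-v = 1834.33 + 1301.67 = 3136.0 m/s

3136.0


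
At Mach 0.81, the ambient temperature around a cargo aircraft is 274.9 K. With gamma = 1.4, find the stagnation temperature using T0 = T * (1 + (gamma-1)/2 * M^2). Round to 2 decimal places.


Step 1: (gamma-1)/2 = 0.2
Step 2: M^2 = 0.6561
Step 3: 1 + 0.2 * 0.6561 = 1.13122
Step 4: T0 = 274.9 * 1.13122 = 310.97 K

310.97


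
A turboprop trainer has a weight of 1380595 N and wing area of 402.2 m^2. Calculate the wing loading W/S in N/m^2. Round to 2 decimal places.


Step 1: Wing loading = W / S = 1380595 / 402.2
Step 2: Wing loading = 3432.61 N/m^2

3432.61


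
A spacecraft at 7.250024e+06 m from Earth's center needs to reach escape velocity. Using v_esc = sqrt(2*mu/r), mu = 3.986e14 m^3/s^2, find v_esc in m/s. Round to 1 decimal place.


Step 1: 2*mu/r = 2 * 3.986e14 / 7.250024e+06 = 109958256.6899
Step 2: v_esc = sqrt(109958256.6899) = 10486.1 m/s

10486.1


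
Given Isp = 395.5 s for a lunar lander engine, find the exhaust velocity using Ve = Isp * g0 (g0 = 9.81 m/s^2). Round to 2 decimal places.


Step 1: Ve = Isp * g0 = 395.5 * 9.81
Step 2: Ve = 3879.86 m/s

3879.86


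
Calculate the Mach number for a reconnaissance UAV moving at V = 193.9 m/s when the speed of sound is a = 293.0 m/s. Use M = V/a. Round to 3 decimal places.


Step 1: M = V / a = 193.9 / 293.0
Step 2: M = 0.662

0.662


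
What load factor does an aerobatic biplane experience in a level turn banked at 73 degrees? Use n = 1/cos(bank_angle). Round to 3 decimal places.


Step 1: Convert 73 degrees to radians = 1.27409
Step 2: cos(73 deg) = 0.292372
Step 3: n = 1 / 0.292372 = 3.420

3.420


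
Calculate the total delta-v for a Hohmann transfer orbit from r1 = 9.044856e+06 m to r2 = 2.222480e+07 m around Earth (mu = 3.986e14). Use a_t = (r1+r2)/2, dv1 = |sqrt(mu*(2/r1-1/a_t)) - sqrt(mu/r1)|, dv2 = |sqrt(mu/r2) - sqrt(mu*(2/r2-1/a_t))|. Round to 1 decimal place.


Step 1: Transfer semi-major axis a_t = (9.044856e+06 + 2.222480e+07) / 2 = 1.563483e+07 m
Step 2: v1 (circular at r1) = sqrt(mu/r1) = 6638.47 m/s
Step 3: v_t1 = sqrt(mu*(2/r1 - 1/a_t)) = 7914.8 m/s
Step 4: dv1 = |7914.8 - 6638.47| = 1276.34 m/s
Step 5: v2 (circular at r2) = 4234.96 m/s, v_t2 = 3221.1 m/s
Step 6: dv2 = |4234.96 - 3221.1| = 1013.87 m/s
Step 7: Total delta-v = 1276.34 + 1013.87 = 2290.2 m/s

2290.2


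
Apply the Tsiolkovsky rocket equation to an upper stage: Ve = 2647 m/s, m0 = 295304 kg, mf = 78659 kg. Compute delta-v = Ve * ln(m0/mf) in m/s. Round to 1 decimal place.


Step 1: Mass ratio m0/mf = 295304 / 78659 = 3.75423
Step 2: ln(3.75423) = 1.322883
Step 3: delta-v = 2647 * 1.322883 = 3501.7 m/s

3501.7


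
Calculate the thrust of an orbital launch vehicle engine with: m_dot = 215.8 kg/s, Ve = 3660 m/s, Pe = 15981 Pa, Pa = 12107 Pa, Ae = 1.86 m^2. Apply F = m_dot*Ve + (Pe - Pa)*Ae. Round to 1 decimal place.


Step 1: Momentum thrust = m_dot * Ve = 215.8 * 3660 = 789828.0 N
Step 2: Pressure thrust = (Pe - Pa) * Ae = (15981 - 12107) * 1.86 = 7205.64 N
Step 3: Total thrust F = 789828.0 + 7205.64 = 797033.6 N

797033.6


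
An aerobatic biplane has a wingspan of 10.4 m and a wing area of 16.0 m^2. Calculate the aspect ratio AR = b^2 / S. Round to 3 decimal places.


Step 1: b^2 = 10.4^2 = 108.16
Step 2: AR = 108.16 / 16.0 = 6.760

6.760


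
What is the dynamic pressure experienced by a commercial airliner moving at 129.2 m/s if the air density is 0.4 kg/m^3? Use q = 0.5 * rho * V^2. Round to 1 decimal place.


Step 1: V^2 = 129.2^2 = 16692.64
Step 2: q = 0.5 * 0.4 * 16692.64
Step 3: q = 3338.5 Pa

3338.5


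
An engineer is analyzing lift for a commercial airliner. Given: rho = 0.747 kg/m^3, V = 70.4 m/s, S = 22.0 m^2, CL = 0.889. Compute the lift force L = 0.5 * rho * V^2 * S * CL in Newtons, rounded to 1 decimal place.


Step 1: Calculate dynamic pressure q = 0.5 * 0.747 * 70.4^2 = 0.5 * 0.747 * 4956.16 = 1851.1258 Pa
Step 2: Multiply by wing area and lift coefficient: L = 1851.1258 * 22.0 * 0.889
Step 3: L = 40724.7667 * 0.889 = 36204.3 N

36204.3


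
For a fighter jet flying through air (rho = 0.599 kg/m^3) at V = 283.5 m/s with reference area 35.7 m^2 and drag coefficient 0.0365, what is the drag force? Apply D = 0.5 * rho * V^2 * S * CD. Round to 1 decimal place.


Step 1: Dynamic pressure q = 0.5 * 0.599 * 283.5^2 = 24071.4889 Pa
Step 2: Drag D = q * S * CD = 24071.4889 * 35.7 * 0.0365
Step 3: D = 31366.4 N

31366.4


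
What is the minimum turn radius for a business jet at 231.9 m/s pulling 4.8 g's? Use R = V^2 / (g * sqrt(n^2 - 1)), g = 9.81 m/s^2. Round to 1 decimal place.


Step 1: V^2 = 231.9^2 = 53777.61
Step 2: n^2 - 1 = 4.8^2 - 1 = 22.04
Step 3: sqrt(22.04) = 4.694678
Step 4: R = 53777.61 / (9.81 * 4.694678) = 1167.7 m

1167.7


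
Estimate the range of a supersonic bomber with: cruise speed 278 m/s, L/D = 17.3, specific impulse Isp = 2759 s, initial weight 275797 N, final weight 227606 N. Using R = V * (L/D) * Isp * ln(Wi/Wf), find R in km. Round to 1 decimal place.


Step 1: Coefficient = V * (L/D) * Isp = 278 * 17.3 * 2759 = 13269134.6 m
Step 2: Wi/Wf = 275797 / 227606 = 1.21173
Step 3: ln(1.21173) = 0.192049
Step 4: R = 13269134.6 * 0.192049 = 2548324.3 m = 2548.3 km

2548.3


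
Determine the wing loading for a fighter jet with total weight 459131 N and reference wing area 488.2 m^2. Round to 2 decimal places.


Step 1: Wing loading = W / S = 459131 / 488.2
Step 2: Wing loading = 940.46 N/m^2

940.46


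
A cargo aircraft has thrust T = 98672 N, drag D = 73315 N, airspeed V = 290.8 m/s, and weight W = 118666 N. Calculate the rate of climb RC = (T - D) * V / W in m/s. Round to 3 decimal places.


Step 1: Excess thrust = T - D = 98672 - 73315 = 25357 N
Step 2: Excess power = 25357 * 290.8 = 7373815.6 W
Step 3: RC = 7373815.6 / 118666 = 62.139 m/s

62.139


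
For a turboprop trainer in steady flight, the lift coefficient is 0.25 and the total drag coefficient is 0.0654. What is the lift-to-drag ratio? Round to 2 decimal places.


Step 1: L/D = CL / CD = 0.25 / 0.0654
Step 2: L/D = 3.82

3.82


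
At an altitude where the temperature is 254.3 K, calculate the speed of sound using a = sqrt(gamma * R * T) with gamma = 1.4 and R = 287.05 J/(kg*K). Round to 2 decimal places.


Step 1: gamma * R * T = 1.4 * 287.05 * 254.3 = 102195.541
Step 2: a = sqrt(102195.541) = 319.68 m/s

319.68


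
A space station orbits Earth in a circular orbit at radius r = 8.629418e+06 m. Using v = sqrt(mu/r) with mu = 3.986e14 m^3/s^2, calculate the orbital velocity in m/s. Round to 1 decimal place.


Step 1: mu / r = 3.986e14 / 8.629418e+06 = 46190832.3365
Step 2: v = sqrt(46190832.3365) = 6796.4 m/s

6796.4


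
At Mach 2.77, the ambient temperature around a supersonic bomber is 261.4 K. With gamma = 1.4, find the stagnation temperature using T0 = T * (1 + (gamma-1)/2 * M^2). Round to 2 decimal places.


Step 1: (gamma-1)/2 = 0.2
Step 2: M^2 = 7.6729
Step 3: 1 + 0.2 * 7.6729 = 2.53458
Step 4: T0 = 261.4 * 2.53458 = 662.54 K

662.54


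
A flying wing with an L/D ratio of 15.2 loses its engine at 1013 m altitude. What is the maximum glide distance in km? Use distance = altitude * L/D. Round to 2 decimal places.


Step 1: Glide distance = altitude * L/D = 1013 * 15.2 = 15397.6 m
Step 2: Convert to km: 15397.6 / 1000 = 15.40 km

15.40


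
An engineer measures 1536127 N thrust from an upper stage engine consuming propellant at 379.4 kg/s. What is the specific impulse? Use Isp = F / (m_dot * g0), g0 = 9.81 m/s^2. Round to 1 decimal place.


Step 1: m_dot * g0 = 379.4 * 9.81 = 3721.91
Step 2: Isp = 1536127 / 3721.91 = 412.7 s

412.7


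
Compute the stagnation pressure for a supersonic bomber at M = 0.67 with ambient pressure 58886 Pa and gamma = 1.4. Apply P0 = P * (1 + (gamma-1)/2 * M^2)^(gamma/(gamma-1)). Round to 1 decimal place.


Step 1: (gamma-1)/2 * M^2 = 0.2 * 0.4489 = 0.08978
Step 2: 1 + 0.08978 = 1.08978
Step 3: Exponent gamma/(gamma-1) = 3.5
Step 4: P0 = 58886 * 1.08978^3.5 = 79560.6 Pa

79560.6


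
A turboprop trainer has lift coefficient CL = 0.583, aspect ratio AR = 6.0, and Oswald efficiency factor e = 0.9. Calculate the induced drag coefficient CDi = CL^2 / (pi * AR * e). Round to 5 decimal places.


Step 1: CL^2 = 0.583^2 = 0.339889
Step 2: pi * AR * e = 3.14159 * 6.0 * 0.9 = 16.9646
Step 3: CDi = 0.339889 / 16.9646 = 0.02004

0.02004


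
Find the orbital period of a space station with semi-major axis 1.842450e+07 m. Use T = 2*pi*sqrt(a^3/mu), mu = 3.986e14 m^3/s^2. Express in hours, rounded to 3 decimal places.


Step 1: a^3 / mu = 6.254421e+21 / 3.986e14 = 1.569097e+07
Step 2: sqrt(1.569097e+07) = 3961.1831 s
Step 3: T = 2*pi * 3961.1831 = 24888.85 s
Step 4: T in hours = 24888.85 / 3600 = 6.914 hours

6.914


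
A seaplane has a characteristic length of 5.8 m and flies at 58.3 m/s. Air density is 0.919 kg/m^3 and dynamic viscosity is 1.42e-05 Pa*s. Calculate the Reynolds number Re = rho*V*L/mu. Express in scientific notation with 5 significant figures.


Step 1: Numerator = rho * V * L = 0.919 * 58.3 * 5.8 = 310.75066
Step 2: Re = 310.75066 / 1.42e-05
Step 3: Re = 2.1884e+07

2.1884e+07


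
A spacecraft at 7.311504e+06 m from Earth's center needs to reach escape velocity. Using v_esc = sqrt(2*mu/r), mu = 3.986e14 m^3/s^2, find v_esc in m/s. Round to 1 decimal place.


Step 1: 2*mu/r = 2 * 3.986e14 / 7.311504e+06 = 109033654.3617
Step 2: v_esc = sqrt(109033654.3617) = 10441.9 m/s

10441.9


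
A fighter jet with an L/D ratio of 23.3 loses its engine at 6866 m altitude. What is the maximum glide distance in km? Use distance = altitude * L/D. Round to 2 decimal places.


Step 1: Glide distance = altitude * L/D = 6866 * 23.3 = 159977.8 m
Step 2: Convert to km: 159977.8 / 1000 = 159.98 km

159.98


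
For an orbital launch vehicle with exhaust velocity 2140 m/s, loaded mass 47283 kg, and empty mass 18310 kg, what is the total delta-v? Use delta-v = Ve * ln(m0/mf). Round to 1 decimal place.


Step 1: Mass ratio m0/mf = 47283 / 18310 = 2.582359
Step 2: ln(2.582359) = 0.948703
Step 3: delta-v = 2140 * 0.948703 = 2030.2 m/s

2030.2


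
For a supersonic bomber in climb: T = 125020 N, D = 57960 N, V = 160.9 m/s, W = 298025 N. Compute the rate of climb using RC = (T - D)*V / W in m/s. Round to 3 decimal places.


Step 1: Excess thrust = T - D = 125020 - 57960 = 67060 N
Step 2: Excess power = 67060 * 160.9 = 10789954.0 W
Step 3: RC = 10789954.0 / 298025 = 36.205 m/s

36.205


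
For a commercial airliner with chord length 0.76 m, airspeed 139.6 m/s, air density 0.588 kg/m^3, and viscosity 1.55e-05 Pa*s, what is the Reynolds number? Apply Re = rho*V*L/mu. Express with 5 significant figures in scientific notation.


Step 1: Numerator = rho * V * L = 0.588 * 139.6 * 0.76 = 62.384448
Step 2: Re = 62.384448 / 1.55e-05
Step 3: Re = 4.0248e+06

4.0248e+06


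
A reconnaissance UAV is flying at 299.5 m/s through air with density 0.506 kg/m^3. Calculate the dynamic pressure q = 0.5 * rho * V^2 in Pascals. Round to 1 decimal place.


Step 1: V^2 = 299.5^2 = 89700.25
Step 2: q = 0.5 * 0.506 * 89700.25
Step 3: q = 22694.2 Pa

22694.2


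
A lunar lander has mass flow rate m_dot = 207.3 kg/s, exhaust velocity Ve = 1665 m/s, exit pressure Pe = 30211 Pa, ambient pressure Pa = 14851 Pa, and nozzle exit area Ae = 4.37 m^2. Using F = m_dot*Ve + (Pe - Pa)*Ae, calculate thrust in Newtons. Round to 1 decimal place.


Step 1: Momentum thrust = m_dot * Ve = 207.3 * 1665 = 345154.5 N
Step 2: Pressure thrust = (Pe - Pa) * Ae = (30211 - 14851) * 4.37 = 67123.20 N
Step 3: Total thrust F = 345154.5 + 67123.20 = 412277.7 N

412277.7


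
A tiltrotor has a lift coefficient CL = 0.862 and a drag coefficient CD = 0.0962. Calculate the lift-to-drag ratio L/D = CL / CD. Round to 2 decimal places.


Step 1: L/D = CL / CD = 0.862 / 0.0962
Step 2: L/D = 8.96

8.96


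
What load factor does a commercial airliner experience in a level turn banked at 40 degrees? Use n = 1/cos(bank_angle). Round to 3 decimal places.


Step 1: Convert 40 degrees to radians = 0.698132
Step 2: cos(40 deg) = 0.766044
Step 3: n = 1 / 0.766044 = 1.305

1.305


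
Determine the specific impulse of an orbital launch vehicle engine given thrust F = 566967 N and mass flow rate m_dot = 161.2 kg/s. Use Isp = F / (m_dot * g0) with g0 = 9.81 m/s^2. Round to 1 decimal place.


Step 1: m_dot * g0 = 161.2 * 9.81 = 1581.37
Step 2: Isp = 566967 / 1581.37 = 358.5 s

358.5


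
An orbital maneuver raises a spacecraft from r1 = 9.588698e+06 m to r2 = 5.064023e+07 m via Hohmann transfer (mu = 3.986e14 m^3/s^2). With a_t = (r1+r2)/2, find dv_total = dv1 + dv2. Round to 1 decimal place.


Step 1: Transfer semi-major axis a_t = (9.588698e+06 + 5.064023e+07) / 2 = 3.011446e+07 m
Step 2: v1 (circular at r1) = sqrt(mu/r1) = 6447.46 m/s
Step 3: v_t1 = sqrt(mu*(2/r1 - 1/a_t)) = 8360.82 m/s
Step 4: dv1 = |8360.82 - 6447.46| = 1913.36 m/s
Step 5: v2 (circular at r2) = 2805.57 m/s, v_t2 = 1583.12 m/s
Step 6: dv2 = |2805.57 - 1583.12| = 1222.45 m/s
Step 7: Total delta-v = 1913.36 + 1222.45 = 3135.8 m/s

3135.8


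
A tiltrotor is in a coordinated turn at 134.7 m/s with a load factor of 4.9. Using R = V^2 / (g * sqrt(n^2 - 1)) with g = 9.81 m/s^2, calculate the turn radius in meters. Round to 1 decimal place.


Step 1: V^2 = 134.7^2 = 18144.09
Step 2: n^2 - 1 = 4.9^2 - 1 = 23.01
Step 3: sqrt(23.01) = 4.796874
Step 4: R = 18144.09 / (9.81 * 4.796874) = 385.6 m

385.6


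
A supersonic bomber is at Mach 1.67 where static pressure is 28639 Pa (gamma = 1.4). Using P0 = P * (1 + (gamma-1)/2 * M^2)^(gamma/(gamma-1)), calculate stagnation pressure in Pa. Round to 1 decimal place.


Step 1: (gamma-1)/2 * M^2 = 0.2 * 2.7889 = 0.55778
Step 2: 1 + 0.55778 = 1.55778
Step 3: Exponent gamma/(gamma-1) = 3.5
Step 4: P0 = 28639 * 1.55778^3.5 = 135123.0 Pa

135123.0


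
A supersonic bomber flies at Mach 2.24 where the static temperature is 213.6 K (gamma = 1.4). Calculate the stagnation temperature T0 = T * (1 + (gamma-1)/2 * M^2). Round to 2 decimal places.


Step 1: (gamma-1)/2 = 0.2
Step 2: M^2 = 5.0176
Step 3: 1 + 0.2 * 5.0176 = 2.00352
Step 4: T0 = 213.6 * 2.00352 = 427.95 K

427.95


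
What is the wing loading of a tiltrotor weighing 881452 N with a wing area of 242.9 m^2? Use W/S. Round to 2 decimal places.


Step 1: Wing loading = W / S = 881452 / 242.9
Step 2: Wing loading = 3628.87 N/m^2

3628.87


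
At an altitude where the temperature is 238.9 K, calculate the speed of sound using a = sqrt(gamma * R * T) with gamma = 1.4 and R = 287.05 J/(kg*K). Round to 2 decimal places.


Step 1: gamma * R * T = 1.4 * 287.05 * 238.9 = 96006.743
Step 2: a = sqrt(96006.743) = 309.85 m/s

309.85


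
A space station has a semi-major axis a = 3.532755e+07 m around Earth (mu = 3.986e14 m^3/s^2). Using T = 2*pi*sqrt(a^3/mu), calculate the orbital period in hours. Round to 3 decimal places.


Step 1: a^3 / mu = 4.409005e+22 / 3.986e14 = 1.106123e+08
Step 2: sqrt(1.106123e+08) = 10517.2363 s
Step 3: T = 2*pi * 10517.2363 = 66081.74 s
Step 4: T in hours = 66081.74 / 3600 = 18.356 hours

18.356


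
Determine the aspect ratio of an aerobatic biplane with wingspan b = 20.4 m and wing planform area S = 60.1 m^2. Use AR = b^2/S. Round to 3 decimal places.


Step 1: b^2 = 20.4^2 = 416.16
Step 2: AR = 416.16 / 60.1 = 6.924

6.924


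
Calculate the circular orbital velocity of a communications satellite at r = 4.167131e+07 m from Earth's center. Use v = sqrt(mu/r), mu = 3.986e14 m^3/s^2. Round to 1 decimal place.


Step 1: mu / r = 3.986e14 / 4.167131e+07 = 9565334.0392
Step 2: v = sqrt(9565334.0392) = 3092.8 m/s

3092.8


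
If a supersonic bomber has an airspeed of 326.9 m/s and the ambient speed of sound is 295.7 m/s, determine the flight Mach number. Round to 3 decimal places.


Step 1: M = V / a = 326.9 / 295.7
Step 2: M = 1.106

1.106


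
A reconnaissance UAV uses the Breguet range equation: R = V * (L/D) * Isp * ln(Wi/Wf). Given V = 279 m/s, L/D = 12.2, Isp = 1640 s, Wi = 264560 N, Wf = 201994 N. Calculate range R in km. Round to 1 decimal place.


Step 1: Coefficient = V * (L/D) * Isp = 279 * 12.2 * 1640 = 5582232.0 m
Step 2: Wi/Wf = 264560 / 201994 = 1.309742
Step 3: ln(1.309742) = 0.26983
Step 4: R = 5582232.0 * 0.26983 = 1506254.1 m = 1506.3 km

1506.3


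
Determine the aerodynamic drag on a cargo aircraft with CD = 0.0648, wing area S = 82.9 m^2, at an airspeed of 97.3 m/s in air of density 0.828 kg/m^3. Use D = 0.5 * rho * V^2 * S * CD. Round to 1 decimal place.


Step 1: Dynamic pressure q = 0.5 * 0.828 * 97.3^2 = 3919.4581 Pa
Step 2: Drag D = q * S * CD = 3919.4581 * 82.9 * 0.0648
Step 3: D = 21055.0 N

21055.0


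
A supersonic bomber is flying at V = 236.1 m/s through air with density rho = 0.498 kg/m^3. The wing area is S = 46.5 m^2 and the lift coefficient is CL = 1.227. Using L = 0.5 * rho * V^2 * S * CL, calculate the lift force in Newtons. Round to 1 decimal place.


Step 1: Calculate dynamic pressure q = 0.5 * 0.498 * 236.1^2 = 0.5 * 0.498 * 55743.21 = 13880.0593 Pa
Step 2: Multiply by wing area and lift coefficient: L = 13880.0593 * 46.5 * 1.227
Step 3: L = 645422.757 * 1.227 = 791933.7 N

791933.7


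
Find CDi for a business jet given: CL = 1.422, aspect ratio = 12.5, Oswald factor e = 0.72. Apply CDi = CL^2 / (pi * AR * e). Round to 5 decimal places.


Step 1: CL^2 = 1.422^2 = 2.022084
Step 2: pi * AR * e = 3.14159 * 12.5 * 0.72 = 28.274334
Step 3: CDi = 2.022084 / 28.274334 = 0.07152

0.07152


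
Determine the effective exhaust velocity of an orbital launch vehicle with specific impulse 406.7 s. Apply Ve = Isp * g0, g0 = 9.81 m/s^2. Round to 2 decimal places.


Step 1: Ve = Isp * g0 = 406.7 * 9.81
Step 2: Ve = 3989.73 m/s

3989.73


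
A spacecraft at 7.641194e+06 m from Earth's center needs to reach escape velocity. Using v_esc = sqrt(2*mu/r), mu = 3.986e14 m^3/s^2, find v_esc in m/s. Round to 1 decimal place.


Step 1: 2*mu/r = 2 * 3.986e14 / 7.641194e+06 = 104329244.8798
Step 2: v_esc = sqrt(104329244.8798) = 10214.2 m/s

10214.2


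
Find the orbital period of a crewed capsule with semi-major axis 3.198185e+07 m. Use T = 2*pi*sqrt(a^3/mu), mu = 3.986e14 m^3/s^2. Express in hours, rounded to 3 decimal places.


Step 1: a^3 / mu = 3.271227e+22 / 3.986e14 = 8.206792e+07
Step 2: sqrt(8.206792e+07) = 9059.1349 s
Step 3: T = 2*pi * 9059.1349 = 56920.22 s
Step 4: T in hours = 56920.22 / 3600 = 15.811 hours

15.811


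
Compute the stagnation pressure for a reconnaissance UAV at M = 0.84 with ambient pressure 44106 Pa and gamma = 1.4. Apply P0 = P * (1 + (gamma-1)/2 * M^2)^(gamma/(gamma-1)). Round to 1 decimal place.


Step 1: (gamma-1)/2 * M^2 = 0.2 * 0.7056 = 0.14112
Step 2: 1 + 0.14112 = 1.14112
Step 3: Exponent gamma/(gamma-1) = 3.5
Step 4: P0 = 44106 * 1.14112^3.5 = 70009.5 Pa

70009.5


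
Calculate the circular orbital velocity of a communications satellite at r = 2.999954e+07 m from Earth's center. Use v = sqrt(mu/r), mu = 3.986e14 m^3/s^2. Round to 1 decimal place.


Step 1: mu / r = 3.986e14 / 2.999954e+07 = 13286870.3987
Step 2: v = sqrt(13286870.3987) = 3645.1 m/s

3645.1


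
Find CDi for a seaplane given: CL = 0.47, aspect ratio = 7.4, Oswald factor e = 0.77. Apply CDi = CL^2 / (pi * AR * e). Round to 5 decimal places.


Step 1: CL^2 = 0.47^2 = 0.2209
Step 2: pi * AR * e = 3.14159 * 7.4 * 0.77 = 17.900795
Step 3: CDi = 0.2209 / 17.900795 = 0.01234

0.01234


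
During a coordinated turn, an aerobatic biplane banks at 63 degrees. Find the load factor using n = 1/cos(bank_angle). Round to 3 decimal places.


Step 1: Convert 63 degrees to radians = 1.099557
Step 2: cos(63 deg) = 0.45399
Step 3: n = 1 / 0.45399 = 2.203

2.203


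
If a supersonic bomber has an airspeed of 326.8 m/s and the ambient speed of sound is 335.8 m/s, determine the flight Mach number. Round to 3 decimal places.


Step 1: M = V / a = 326.8 / 335.8
Step 2: M = 0.973

0.973


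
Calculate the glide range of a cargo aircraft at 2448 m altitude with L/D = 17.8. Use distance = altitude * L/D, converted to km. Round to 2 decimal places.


Step 1: Glide distance = altitude * L/D = 2448 * 17.8 = 43574.4 m
Step 2: Convert to km: 43574.4 / 1000 = 43.57 km

43.57


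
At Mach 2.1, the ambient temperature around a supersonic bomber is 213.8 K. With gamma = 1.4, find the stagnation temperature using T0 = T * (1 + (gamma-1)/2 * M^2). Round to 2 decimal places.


Step 1: (gamma-1)/2 = 0.2
Step 2: M^2 = 4.41
Step 3: 1 + 0.2 * 4.41 = 1.882
Step 4: T0 = 213.8 * 1.882 = 402.37 K

402.37


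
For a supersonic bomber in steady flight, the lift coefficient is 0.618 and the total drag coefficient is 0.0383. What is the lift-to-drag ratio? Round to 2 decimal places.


Step 1: L/D = CL / CD = 0.618 / 0.0383
Step 2: L/D = 16.14

16.14


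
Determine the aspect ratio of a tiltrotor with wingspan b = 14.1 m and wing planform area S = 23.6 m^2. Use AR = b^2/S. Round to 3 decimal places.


Step 1: b^2 = 14.1^2 = 198.81
Step 2: AR = 198.81 / 23.6 = 8.424

8.424


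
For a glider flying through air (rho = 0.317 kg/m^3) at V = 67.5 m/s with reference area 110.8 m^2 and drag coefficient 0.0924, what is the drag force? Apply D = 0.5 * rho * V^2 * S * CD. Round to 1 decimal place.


Step 1: Dynamic pressure q = 0.5 * 0.317 * 67.5^2 = 722.1656 Pa
Step 2: Drag D = q * S * CD = 722.1656 * 110.8 * 0.0924
Step 3: D = 7393.5 N

7393.5


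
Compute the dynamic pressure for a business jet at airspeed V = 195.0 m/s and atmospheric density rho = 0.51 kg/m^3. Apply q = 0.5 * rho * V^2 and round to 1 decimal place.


Step 1: V^2 = 195.0^2 = 38025.0
Step 2: q = 0.5 * 0.51 * 38025.0
Step 3: q = 9696.4 Pa

9696.4


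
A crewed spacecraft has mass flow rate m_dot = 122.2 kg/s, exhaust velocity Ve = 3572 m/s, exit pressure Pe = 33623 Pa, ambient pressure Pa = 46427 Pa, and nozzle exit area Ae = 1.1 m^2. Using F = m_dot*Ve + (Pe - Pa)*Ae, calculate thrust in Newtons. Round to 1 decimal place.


Step 1: Momentum thrust = m_dot * Ve = 122.2 * 3572 = 436498.4 N
Step 2: Pressure thrust = (Pe - Pa) * Ae = (33623 - 46427) * 1.1 = -14084.4 N
Step 3: Total thrust F = 436498.4 + -14084.4 = 422414.0 N

422414.0


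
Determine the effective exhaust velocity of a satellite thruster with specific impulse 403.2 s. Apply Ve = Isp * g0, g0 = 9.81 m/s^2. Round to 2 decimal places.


Step 1: Ve = Isp * g0 = 403.2 * 9.81
Step 2: Ve = 3955.39 m/s

3955.39


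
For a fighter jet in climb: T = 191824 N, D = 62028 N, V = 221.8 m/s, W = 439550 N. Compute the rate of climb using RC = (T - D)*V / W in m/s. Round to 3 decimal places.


Step 1: Excess thrust = T - D = 191824 - 62028 = 129796 N
Step 2: Excess power = 129796 * 221.8 = 28788752.8 W
Step 3: RC = 28788752.8 / 439550 = 65.496 m/s

65.496


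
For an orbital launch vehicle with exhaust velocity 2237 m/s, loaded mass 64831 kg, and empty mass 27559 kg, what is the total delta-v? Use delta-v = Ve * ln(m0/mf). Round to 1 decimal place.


Step 1: Mass ratio m0/mf = 64831 / 27559 = 2.352444
Step 2: ln(2.352444) = 0.855455
Step 3: delta-v = 2237 * 0.855455 = 1913.7 m/s

1913.7


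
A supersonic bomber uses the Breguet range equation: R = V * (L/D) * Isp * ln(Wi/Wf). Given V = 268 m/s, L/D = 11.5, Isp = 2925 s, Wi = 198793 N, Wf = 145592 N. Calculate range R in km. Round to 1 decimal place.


Step 1: Coefficient = V * (L/D) * Isp = 268 * 11.5 * 2925 = 9014850.0 m
Step 2: Wi/Wf = 198793 / 145592 = 1.365412
Step 3: ln(1.365412) = 0.311456
Step 4: R = 9014850.0 * 0.311456 = 2807728.2 m = 2807.7 km

2807.7


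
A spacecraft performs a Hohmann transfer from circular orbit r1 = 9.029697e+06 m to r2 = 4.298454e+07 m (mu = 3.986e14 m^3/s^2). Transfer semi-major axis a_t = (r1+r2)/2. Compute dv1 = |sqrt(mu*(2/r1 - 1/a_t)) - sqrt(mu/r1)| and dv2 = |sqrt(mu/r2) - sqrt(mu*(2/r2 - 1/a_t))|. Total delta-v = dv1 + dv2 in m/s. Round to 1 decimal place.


Step 1: Transfer semi-major axis a_t = (9.029697e+06 + 4.298454e+07) / 2 = 2.600712e+07 m
Step 2: v1 (circular at r1) = sqrt(mu/r1) = 6644.04 m/s
Step 3: v_t1 = sqrt(mu*(2/r1 - 1/a_t)) = 8541.66 m/s
Step 4: dv1 = |8541.66 - 6644.04| = 1897.62 m/s
Step 5: v2 (circular at r2) = 3045.18 m/s, v_t2 = 1794.33 m/s
Step 6: dv2 = |3045.18 - 1794.33| = 1250.84 m/s
Step 7: Total delta-v = 1897.62 + 1250.84 = 3148.5 m/s

3148.5


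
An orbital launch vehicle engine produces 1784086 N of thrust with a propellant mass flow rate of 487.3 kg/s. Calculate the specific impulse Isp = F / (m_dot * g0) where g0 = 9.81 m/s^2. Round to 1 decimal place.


Step 1: m_dot * g0 = 487.3 * 9.81 = 4780.41
Step 2: Isp = 1784086 / 4780.41 = 373.2 s

373.2


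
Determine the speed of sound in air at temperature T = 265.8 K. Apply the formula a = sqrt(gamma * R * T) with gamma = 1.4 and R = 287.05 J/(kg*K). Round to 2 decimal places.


Step 1: gamma * R * T = 1.4 * 287.05 * 265.8 = 106817.046
Step 2: a = sqrt(106817.046) = 326.83 m/s

326.83


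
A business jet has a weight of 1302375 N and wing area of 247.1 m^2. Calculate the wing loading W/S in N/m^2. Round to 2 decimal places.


Step 1: Wing loading = W / S = 1302375 / 247.1
Step 2: Wing loading = 5270.64 N/m^2

5270.64


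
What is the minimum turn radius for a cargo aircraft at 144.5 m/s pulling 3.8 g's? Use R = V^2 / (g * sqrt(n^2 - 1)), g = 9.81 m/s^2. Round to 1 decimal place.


Step 1: V^2 = 144.5^2 = 20880.25
Step 2: n^2 - 1 = 3.8^2 - 1 = 13.44
Step 3: sqrt(13.44) = 3.666061
Step 4: R = 20880.25 / (9.81 * 3.666061) = 580.6 m

580.6


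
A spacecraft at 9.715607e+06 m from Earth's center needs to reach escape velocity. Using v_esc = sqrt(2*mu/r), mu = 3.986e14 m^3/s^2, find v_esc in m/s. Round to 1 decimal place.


Step 1: 2*mu/r = 2 * 3.986e14 / 9.715607e+06 = 82053545.3935
Step 2: v_esc = sqrt(82053545.3935) = 9058.3 m/s

9058.3


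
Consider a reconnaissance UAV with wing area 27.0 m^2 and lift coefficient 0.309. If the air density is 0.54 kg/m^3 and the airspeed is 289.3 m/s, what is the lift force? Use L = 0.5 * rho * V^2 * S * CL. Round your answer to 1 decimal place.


Step 1: Calculate dynamic pressure q = 0.5 * 0.54 * 289.3^2 = 0.5 * 0.54 * 83694.49 = 22597.5123 Pa
Step 2: Multiply by wing area and lift coefficient: L = 22597.5123 * 27.0 * 0.309
Step 3: L = 610132.8321 * 0.309 = 188531.0 N

188531.0


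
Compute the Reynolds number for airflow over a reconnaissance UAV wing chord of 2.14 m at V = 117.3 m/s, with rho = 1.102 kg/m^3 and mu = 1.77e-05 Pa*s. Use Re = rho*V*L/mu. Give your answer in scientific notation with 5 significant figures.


Step 1: Numerator = rho * V * L = 1.102 * 117.3 * 2.14 = 276.626244
Step 2: Re = 276.626244 / 1.77e-05
Step 3: Re = 1.5629e+07

1.5629e+07


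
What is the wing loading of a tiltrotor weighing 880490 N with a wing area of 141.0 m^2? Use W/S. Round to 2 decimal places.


Step 1: Wing loading = W / S = 880490 / 141.0
Step 2: Wing loading = 6244.61 N/m^2

6244.61
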